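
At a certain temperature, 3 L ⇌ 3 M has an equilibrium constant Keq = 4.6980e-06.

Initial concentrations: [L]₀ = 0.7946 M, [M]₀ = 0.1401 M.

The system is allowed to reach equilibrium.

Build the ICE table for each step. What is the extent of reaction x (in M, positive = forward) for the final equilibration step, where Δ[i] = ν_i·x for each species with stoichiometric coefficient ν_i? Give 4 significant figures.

x = -0.04157 M

Q₀ = 0.005481 vs Keq = 4.6980e-06 ⇒ Q>K, reverse
Step 1:
                    L           M
  I            0.7946      0.1401
  C            0.1247     -0.1247
  E            0.9193      0.0154
  solve Keq expr → x = -0.04157; check Q = 4.6980e-06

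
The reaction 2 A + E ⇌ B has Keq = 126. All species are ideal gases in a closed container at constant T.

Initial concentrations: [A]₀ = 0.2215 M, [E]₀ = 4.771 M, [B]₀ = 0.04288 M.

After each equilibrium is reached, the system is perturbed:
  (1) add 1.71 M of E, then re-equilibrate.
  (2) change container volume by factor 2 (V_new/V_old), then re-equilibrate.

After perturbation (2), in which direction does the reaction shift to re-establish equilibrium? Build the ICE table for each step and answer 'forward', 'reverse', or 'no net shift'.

Q₀ = 0.1832 vs Keq = 126 ⇒ Q<K, forward
Step 1:
                   A          E          B
  I           0.2215      4.771    0.04288
  C          -0.2058    -0.1029     0.1029
  E          0.01574      4.668     0.1458
  solve Keq expr → x = 0.1029; check Q = 126
Then add 1.71 M of E.
Step 2:
                   A          E          B
  I          0.01574      6.378     0.1458
  C        -0.002222  -0.001111   0.001111
  E          0.01352      6.377     0.1469
  solve Keq expr → x = 0.001111; check Q = 126
Then change container volume by factor 2 (V_new/V_old).
Step 3:
                   A          E          B
  I          0.00676      3.189    0.07344
  C         0.006453   0.003226  -0.003226
  E          0.01321      3.192    0.07021
  solve Keq expr → x = -0.003226; check Q = 126

Direction: reverse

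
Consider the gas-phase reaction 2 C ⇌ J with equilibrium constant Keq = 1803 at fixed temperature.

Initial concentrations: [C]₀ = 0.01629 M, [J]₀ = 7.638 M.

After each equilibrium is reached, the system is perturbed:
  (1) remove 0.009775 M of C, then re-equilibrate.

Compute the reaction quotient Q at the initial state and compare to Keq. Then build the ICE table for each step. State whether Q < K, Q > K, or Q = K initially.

Q₀ = 2.8783e+04 vs Keq = 1803 ⇒ Q>K, reverse
Step 1:
                    C           J
  I           0.01629       7.638
  C           0.04869    -0.02435
  E           0.06498       7.614
  solve Keq expr → x = -0.02435; check Q = 1803
Then remove 0.009775 M of C.
Step 2:
                    C           J
  I           0.05521       7.614
  C          0.009754   -0.004877
  E           0.06496       7.609
  solve Keq expr → x = -0.004877; check Q = 1803

Q₀ = 2.8783e+04; Q > K (proceeds reverse)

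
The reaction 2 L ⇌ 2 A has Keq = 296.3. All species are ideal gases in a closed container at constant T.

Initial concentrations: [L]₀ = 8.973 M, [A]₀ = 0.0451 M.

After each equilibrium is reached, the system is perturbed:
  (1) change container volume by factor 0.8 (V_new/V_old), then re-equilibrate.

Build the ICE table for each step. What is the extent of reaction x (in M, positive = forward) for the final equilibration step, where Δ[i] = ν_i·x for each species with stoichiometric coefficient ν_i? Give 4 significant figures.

Q₀ = 2.5263e-05 vs Keq = 296.3 ⇒ Q<K, forward
Step 1:
                   L          A
  Initial      8.973     0.0451
  Change      -8.478      8.478
  Equil       0.4951      8.523
  solve Keq expr → x = 4.239; check Q = 296.3
Then change container volume by factor 0.8 (V_new/V_old).
Step 2:
                   L          A
  Initial     0.6189      10.65
  Change           0          0
  Equil       0.6189      10.65
  solve Keq expr → x = 0; check Q = 296.3

x = 0 M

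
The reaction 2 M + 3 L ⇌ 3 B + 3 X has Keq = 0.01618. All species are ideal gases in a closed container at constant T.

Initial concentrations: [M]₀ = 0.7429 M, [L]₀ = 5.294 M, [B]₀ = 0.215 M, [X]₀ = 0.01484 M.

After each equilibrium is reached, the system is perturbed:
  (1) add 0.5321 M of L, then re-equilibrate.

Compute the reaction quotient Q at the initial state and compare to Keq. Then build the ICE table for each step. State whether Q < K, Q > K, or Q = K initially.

Q₀ = 3.9665e-10; Q < K (proceeds forward)

Q₀ = 3.9665e-10 vs Keq = 0.01618 ⇒ Q<K, forward
Step 1:
                    M           L           B           X
  init         0.7429       5.294       0.215     0.01484
  Δ           -0.4229     -0.6343      0.6343      0.6343
  eq             0.32        4.66      0.8493      0.6492
  solve Keq expr → x = 0.2114; check Q = 0.01618
Then add 0.5321 M of L.
Step 2:
                    M           L           B           X
  init           0.32       5.192      0.8493      0.6492
  Δ           -0.0168     -0.0252      0.0252      0.0252
  eq           0.3032       5.167      0.8745      0.6744
  solve Keq expr → x = 0.008399; check Q = 0.01618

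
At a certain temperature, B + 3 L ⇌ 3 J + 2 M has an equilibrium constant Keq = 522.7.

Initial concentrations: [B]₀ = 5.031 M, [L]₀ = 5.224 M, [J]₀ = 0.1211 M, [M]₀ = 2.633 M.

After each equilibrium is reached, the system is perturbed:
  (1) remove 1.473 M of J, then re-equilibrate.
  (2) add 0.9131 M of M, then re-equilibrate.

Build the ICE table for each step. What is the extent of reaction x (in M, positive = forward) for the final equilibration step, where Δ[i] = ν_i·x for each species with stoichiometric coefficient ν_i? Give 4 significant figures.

Q₀ = 1.7166e-05 vs Keq = 522.7 ⇒ Q<K, forward
Step 1:
                    B           L           J           M
  init          5.031       5.224      0.1211       2.633
  Δ            -1.387       -4.16        4.16       2.773
  eq            3.644       1.064       4.281       5.406
  solve Keq expr → x = 1.387; check Q = 522.7
Then remove 1.473 M of J.
Step 2:
                    B           L           J           M
  init          3.644       1.064       2.808       5.406
  Δ          -0.09137     -0.2741      0.2741      0.1827
  eq            3.553      0.7898       3.082       5.589
  solve Keq expr → x = 0.09137; check Q = 522.7
Then add 0.9131 M of M.
Step 3:
                    B           L           J           M
  init          3.553      0.7898       3.082       6.502
  Δ           0.02042     0.06125    -0.06125    -0.04084
  eq            3.573       0.851       3.021       6.461
  solve Keq expr → x = -0.02042; check Q = 522.7

x = -0.02042 M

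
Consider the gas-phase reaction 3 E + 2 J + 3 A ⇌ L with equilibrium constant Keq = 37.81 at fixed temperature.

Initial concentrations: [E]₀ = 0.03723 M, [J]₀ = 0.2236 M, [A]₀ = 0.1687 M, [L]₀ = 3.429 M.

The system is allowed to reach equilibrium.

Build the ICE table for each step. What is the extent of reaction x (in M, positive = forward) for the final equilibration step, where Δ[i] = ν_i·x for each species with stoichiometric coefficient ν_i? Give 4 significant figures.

x = -0.22 M

Q₀ = 2.7682e+08 vs Keq = 37.81 ⇒ Q>K, reverse
Step 1:
                  E         J         A         L
  Initial   0.03723    0.2236    0.1687     3.429
  Change     0.6599    0.4399    0.6599     -0.22
  Equil      0.6971    0.6635    0.8286     3.209
  solve Keq expr → x = -0.22; check Q = 37.81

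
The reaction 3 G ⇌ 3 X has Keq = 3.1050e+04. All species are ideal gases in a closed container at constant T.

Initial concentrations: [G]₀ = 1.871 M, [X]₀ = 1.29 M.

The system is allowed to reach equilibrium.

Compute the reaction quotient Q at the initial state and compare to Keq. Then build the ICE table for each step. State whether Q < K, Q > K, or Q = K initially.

Q₀ = 0.3278; Q < K (proceeds forward)

Q₀ = 0.3278 vs Keq = 3.1050e+04 ⇒ Q<K, forward
Step 1:
                  G         X
  I           1.871      1.29
  C          -1.774     1.774
  E         0.09747     3.064
  solve Keq expr → x = 0.5912; check Q = 3.1050e+04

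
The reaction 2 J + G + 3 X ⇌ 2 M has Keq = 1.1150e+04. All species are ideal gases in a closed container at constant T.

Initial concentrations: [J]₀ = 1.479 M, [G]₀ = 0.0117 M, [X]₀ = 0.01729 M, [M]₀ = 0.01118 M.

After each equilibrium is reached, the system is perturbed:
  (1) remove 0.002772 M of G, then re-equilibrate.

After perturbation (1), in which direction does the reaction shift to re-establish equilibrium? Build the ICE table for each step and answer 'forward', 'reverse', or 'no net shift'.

Q₀ = 944.9 vs Keq = 1.1150e+04 ⇒ Q<K, forward
Step 1:
                    J           G           X           M
  init          1.479      0.0117     0.01729     0.01118
  Δ         -0.004642   -0.002321   -0.006963    0.004642
  eq            1.474    0.009379     0.01033     0.01582
  solve Keq expr → x = 0.002321; check Q = 1.1150e+04
Then remove 0.002772 M of G.
Step 2:
                    J           G           X           M
  init          1.474    0.006607     0.01033     0.01582
  Δ        5.6231e-04  2.8115e-04  8.4346e-04 -5.6231e-04
  eq            1.475    0.006888     0.01117     0.01526
  solve Keq expr → x = -2.8115e-04; check Q = 1.1150e+04

Direction: reverse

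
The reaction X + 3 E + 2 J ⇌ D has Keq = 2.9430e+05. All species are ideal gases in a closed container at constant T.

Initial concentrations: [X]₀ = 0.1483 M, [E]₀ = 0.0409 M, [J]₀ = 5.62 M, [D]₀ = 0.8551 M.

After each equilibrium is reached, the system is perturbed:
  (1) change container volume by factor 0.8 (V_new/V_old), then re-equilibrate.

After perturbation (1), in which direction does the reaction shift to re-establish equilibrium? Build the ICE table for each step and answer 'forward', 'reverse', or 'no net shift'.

Direction: forward

Q₀ = 2668 vs Keq = 2.9430e+05 ⇒ Q<K, forward
Step 1:
                    X           E           J           D
  Initial      0.1483      0.0409        5.62      0.8551
  Change      -0.0107     -0.0321     -0.0214      0.0107
  Equil        0.1376    0.008803       5.599      0.8658
  solve Keq expr → x = 0.0107; check Q = 2.9430e+05
Then change container volume by factor 0.8 (V_new/V_old).
Step 2:
                    X           E           J           D
  Initial       0.172       0.011       6.998       1.082
  Change    -0.001132   -0.003396   -0.002264    0.001132
  Equil        0.1709    0.007607       6.996       1.083
  solve Keq expr → x = 0.001132; check Q = 2.9430e+05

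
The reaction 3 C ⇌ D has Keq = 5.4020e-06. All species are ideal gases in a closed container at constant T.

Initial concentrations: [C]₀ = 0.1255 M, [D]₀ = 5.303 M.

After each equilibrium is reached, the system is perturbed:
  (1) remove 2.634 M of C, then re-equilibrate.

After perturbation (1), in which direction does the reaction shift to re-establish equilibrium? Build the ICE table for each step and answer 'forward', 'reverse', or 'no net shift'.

Q₀ = 2683 vs Keq = 5.4020e-06 ⇒ Q>K, reverse
Step 1:
                    C           D
  init         0.1255       5.303
  Δ             15.84      -5.281
  eq            15.97       0.022
  solve Keq expr → x = -5.281; check Q = 5.4020e-06
Then remove 2.634 M of C.
Step 2:
                    C           D
  init          13.33       0.022
  Δ           0.02733   -0.009109
  eq            13.36     0.01289
  solve Keq expr → x = -0.009109; check Q = 5.4020e-06

Direction: reverse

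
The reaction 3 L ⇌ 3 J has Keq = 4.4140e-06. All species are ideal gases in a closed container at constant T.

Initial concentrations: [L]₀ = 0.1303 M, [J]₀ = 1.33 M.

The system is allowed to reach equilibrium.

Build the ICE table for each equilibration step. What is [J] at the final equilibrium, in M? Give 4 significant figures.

Q₀ = 1063 vs Keq = 4.4140e-06 ⇒ Q>K, reverse
Step 1:
                    L           J
  init         0.1303        1.33
  Δ             1.306      -1.306
  eq            1.437     0.02357
  solve Keq expr → x = -0.4355; check Q = 4.4140e-06

[J]_eq = 0.02357 M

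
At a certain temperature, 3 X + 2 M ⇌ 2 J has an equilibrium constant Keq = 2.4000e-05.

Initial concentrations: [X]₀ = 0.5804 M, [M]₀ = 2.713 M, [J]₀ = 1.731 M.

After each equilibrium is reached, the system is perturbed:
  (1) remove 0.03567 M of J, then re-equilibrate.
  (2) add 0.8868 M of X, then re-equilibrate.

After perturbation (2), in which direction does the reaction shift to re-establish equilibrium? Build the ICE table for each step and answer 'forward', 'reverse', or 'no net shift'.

Q₀ = 2.082 vs Keq = 2.4000e-05 ⇒ Q>K, reverse
Step 1:
                  X         M         J
  init       0.5804     2.713     1.731
  Δ            2.43      1.62     -1.62
  eq          3.011     4.333    0.1109
  solve Keq expr → x = -0.8101; check Q = 2.4000e-05
Then remove 0.03567 M of J.
Step 2:
                  X         M         J
  init        3.011     4.333   0.07522
  Δ        -0.04831  -0.03221   0.03221
  eq          2.962     4.301    0.1074
  solve Keq expr → x = 0.0161; check Q = 2.4000e-05
Then add 0.8868 M of X.
Step 3:
                  X         M         J
  init        3.849     4.301    0.1074
  Δ         -0.0687   -0.0458    0.0458
  eq           3.78     4.255    0.1532
  solve Keq expr → x = 0.0229; check Q = 2.4000e-05

Direction: forward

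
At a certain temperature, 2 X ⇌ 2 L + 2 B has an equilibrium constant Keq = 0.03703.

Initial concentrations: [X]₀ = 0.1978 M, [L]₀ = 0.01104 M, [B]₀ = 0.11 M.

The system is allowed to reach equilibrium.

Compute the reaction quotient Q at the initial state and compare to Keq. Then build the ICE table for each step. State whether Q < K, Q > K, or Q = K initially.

Q₀ = 3.7694e-05 vs Keq = 0.03703 ⇒ Q<K, forward
Step 1:
                  X         L         B
  I          0.1978   0.01104      0.11
  C        -0.09108   0.09108   0.09108
  E          0.1067    0.1021    0.2011
  solve Keq expr → x = 0.04554; check Q = 0.03703

Q₀ = 3.7694e-05; Q < K (proceeds forward)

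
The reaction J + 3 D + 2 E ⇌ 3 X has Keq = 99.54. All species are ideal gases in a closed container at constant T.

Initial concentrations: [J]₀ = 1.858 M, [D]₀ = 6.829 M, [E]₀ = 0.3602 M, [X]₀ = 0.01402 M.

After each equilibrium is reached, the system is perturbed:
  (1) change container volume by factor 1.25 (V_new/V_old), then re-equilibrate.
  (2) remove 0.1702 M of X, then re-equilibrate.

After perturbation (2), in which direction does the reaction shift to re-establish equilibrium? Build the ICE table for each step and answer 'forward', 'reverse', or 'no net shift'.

Direction: forward

Q₀ = 3.5895e-08 vs Keq = 99.54 ⇒ Q<K, forward
Step 1:
                    J           D           E           X
  Initial       1.858       6.829      0.3602     0.01402
  Change      -0.1791     -0.5373     -0.3582      0.5373
  Equil         1.679       6.292    0.002006      0.5513
  solve Keq expr → x = 0.1791; check Q = 99.54
Then change container volume by factor 1.25 (V_new/V_old).
Step 2:
                    J           D           E           X
  Initial       1.343       5.033    0.001605       0.441
  Change   3.1501e-04  9.4503e-04  6.3002e-04 -9.4503e-04
  Equil         1.343       5.034    0.002235      0.4401
  solve Keq expr → x = -3.1501e-04; check Q = 99.54
Then remove 0.1702 M of X.
Step 3:
                    J           D           E           X
  Initial       1.343       5.034    0.002235      0.2699
  Change  -5.7530e-04   -0.001726   -0.001151    0.001726
  Equil         1.343       5.033    0.001085      0.2716
  solve Keq expr → x = 5.7530e-04; check Q = 99.54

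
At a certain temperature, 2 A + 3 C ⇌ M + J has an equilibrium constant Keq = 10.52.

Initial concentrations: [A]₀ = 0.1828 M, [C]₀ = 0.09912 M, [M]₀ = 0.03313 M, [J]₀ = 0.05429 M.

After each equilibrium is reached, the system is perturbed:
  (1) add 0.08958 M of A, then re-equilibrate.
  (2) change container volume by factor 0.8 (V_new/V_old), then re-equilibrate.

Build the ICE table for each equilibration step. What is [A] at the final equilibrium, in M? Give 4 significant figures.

Q₀ = 55.27 vs Keq = 10.52 ⇒ Q>K, reverse
Step 1:
                  A         C         M         J
  Initial    0.1828   0.09912   0.03313   0.05429
  Change    0.02123   0.03184  -0.01061  -0.01061
  Equil       0.204     0.131   0.02252   0.04368
  solve Keq expr → x = -0.01061; check Q = 10.52
Then add 0.08958 M of A.
Step 2:
                  A         C         M         J
  Initial    0.2936     0.131   0.02252   0.04368
  Change  -0.009796  -0.01469  0.004898  0.004898
  Equil      0.2838    0.1163   0.02742   0.04858
  solve Keq expr → x = 0.004898; check Q = 10.52
Then change container volume by factor 0.8 (V_new/V_old).
Step 3:
                  A         C         M         J
  Initial    0.3548    0.1453   0.03427   0.06072
  Change   -0.01115  -0.01673  0.005577  0.005577
  Equil      0.3436    0.1286   0.03985    0.0663
  solve Keq expr → x = 0.005577; check Q = 10.52

[A]_eq = 0.3436 M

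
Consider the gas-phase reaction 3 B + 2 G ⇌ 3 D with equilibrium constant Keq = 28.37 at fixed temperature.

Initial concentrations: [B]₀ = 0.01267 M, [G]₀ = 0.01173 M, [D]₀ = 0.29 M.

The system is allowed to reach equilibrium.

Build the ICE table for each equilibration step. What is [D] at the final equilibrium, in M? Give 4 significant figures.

Q₀ = 8.7150e+07 vs Keq = 28.37 ⇒ Q>K, reverse
Step 1:
                   B          G          D
  init       0.01267    0.01173       0.29
  Δ           0.1614     0.1076    -0.1614
  eq           0.174     0.1193     0.1286
  solve Keq expr → x = -0.05379; check Q = 28.37

[D]_eq = 0.1286 M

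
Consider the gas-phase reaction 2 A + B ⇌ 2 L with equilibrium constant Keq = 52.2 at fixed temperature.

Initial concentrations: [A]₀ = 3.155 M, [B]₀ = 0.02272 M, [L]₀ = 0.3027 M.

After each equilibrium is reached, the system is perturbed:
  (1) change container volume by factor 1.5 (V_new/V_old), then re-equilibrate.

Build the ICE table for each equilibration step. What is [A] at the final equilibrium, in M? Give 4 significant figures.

[A]_eq = 2.074 M

Q₀ = 0.4052 vs Keq = 52.2 ⇒ Q<K, forward
Step 1:
                   A          B          L
  init         3.155    0.02272     0.3027
  Δ         -0.04496   -0.02248    0.04496
  eq            3.11 2.3939e-04     0.3477
  solve Keq expr → x = 0.02248; check Q = 52.2
Then change container volume by factor 1.5 (V_new/V_old).
Step 2:
                   A          B          L
  init         2.073 1.5959e-04     0.2318
  Δ       1.5887e-04 7.9433e-05 -1.5887e-04
  eq           2.074 2.3903e-04     0.2316
  solve Keq expr → x = -7.9433e-05; check Q = 52.2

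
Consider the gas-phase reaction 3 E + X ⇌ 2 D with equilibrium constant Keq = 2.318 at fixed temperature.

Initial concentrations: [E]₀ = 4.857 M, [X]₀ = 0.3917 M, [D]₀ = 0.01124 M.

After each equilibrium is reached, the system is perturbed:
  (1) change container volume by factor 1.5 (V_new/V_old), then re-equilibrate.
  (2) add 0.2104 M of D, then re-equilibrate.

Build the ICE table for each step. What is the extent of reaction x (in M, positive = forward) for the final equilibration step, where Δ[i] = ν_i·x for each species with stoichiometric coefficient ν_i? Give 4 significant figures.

x = -0.006534 M

Q₀ = 2.8150e-06 vs Keq = 2.318 ⇒ Q<K, forward
Step 1:
                    E           X           D
  I             4.857      0.3917     0.01124
  C            -1.159     -0.3865      0.7729
  E             3.698    0.005247      0.7841
  solve Keq expr → x = 0.3865; check Q = 2.318
Then change container volume by factor 1.5 (V_new/V_old).
Step 2:
                    E           X           D
  I             2.465    0.003498      0.5228
  C           0.01206    0.004021   -0.008042
  E             2.477    0.007519      0.5147
  solve Keq expr → x = -0.004021; check Q = 2.318
Then add 0.2104 M of D.
Step 3:
                    E           X           D
  I             2.477    0.007519      0.7251
  C            0.0196    0.006534    -0.01307
  E             2.497     0.01405      0.7121
  solve Keq expr → x = -0.006534; check Q = 2.318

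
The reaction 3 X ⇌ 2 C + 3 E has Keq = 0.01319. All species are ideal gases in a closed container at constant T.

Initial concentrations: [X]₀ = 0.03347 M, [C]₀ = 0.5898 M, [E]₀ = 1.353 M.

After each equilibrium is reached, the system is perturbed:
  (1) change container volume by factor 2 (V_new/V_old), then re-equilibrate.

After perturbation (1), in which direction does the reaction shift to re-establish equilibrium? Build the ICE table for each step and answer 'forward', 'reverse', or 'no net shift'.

Direction: forward

Q₀ = 2.2979e+04 vs Keq = 0.01319 ⇒ Q>K, reverse
Step 1:
                    X           C           E
  init        0.03347      0.5898       1.353
  Δ            0.6891     -0.4594     -0.6891
  eq           0.7226      0.1304      0.6639
  solve Keq expr → x = -0.2297; check Q = 0.01319
Then change container volume by factor 2 (V_new/V_old).
Step 2:
                    X           C           E
  init         0.3613      0.0652       0.332
  Δ          -0.04023     0.02682     0.04023
  eq           0.3211     0.09202      0.3722
  solve Keq expr → x = 0.01341; check Q = 0.01319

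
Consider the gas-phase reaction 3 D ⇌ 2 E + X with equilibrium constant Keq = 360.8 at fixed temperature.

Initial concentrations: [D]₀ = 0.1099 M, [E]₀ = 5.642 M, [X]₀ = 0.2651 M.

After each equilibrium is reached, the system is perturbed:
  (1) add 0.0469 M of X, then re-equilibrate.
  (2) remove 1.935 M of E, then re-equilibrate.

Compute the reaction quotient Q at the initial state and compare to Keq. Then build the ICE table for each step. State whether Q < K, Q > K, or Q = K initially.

Q₀ = 6357 vs Keq = 360.8 ⇒ Q>K, reverse
Step 1:
                   D          E          X
  init        0.1099      5.642     0.2651
  Δ           0.1532    -0.1021   -0.05106
  eq          0.2631       5.54      0.214
  solve Keq expr → x = -0.05106; check Q = 360.8
Then add 0.0469 M of X.
Step 2:
                   D          E          X
  init        0.2631       5.54     0.2609
  Δ          0.01572   -0.01048  -0.005238
  eq          0.2788      5.529     0.2557
  solve Keq expr → x = -0.005238; check Q = 360.8
Then remove 1.935 M of E.
Step 3:
                   D          E          X
  init        0.2788      3.594     0.2557
  Δ          -0.0624     0.0416     0.0208
  eq          0.2164      3.636     0.2765
  solve Keq expr → x = 0.0208; check Q = 360.8

Q₀ = 6357; Q > K (proceeds reverse)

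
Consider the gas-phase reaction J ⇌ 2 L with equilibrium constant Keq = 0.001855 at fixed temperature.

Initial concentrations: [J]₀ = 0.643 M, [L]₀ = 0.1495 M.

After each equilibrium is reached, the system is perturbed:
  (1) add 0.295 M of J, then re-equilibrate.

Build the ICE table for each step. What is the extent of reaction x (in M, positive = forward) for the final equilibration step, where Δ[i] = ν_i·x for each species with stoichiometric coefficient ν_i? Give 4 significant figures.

x = 0.003427 M

Q₀ = 0.03476 vs Keq = 0.001855 ⇒ Q>K, reverse
Step 1:
                    J           L
  init          0.643      0.1495
  Δ           0.05674     -0.1135
  eq           0.6997     0.03603
  solve Keq expr → x = -0.05674; check Q = 0.001855
Then add 0.295 M of J.
Step 2:
                    J           L
  init         0.9947     0.03603
  Δ         -0.003427    0.006854
  eq           0.9913     0.04288
  solve Keq expr → x = 0.003427; check Q = 0.001855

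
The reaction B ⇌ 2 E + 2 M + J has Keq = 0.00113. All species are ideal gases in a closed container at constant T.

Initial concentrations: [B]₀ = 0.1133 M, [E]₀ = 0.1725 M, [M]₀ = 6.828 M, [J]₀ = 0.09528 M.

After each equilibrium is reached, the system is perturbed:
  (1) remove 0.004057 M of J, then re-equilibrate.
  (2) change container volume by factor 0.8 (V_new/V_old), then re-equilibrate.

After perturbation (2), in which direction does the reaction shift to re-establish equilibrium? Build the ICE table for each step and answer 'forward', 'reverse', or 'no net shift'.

Direction: reverse

Q₀ = 1.167 vs Keq = 0.00113 ⇒ Q>K, reverse
Step 1:
                  B         E         M         J
  Initial    0.1133    0.1725     6.828   0.09528
  Change     0.0779   -0.1558   -0.1558   -0.0779
  Equil      0.1912   0.01671     6.672   0.01738
  solve Keq expr → x = -0.0779; check Q = 0.00113
Then remove 0.004057 M of J.
Step 2:
                  B         E         M         J
  Initial    0.1912   0.01671     6.672   0.01333
  Change  -8.6762e-04  0.001735  0.001735 8.6762e-04
  Equil      0.1903   0.01844     6.674   0.01419
  solve Keq expr → x = 8.6762e-04; check Q = 0.00113
Then change container volume by factor 0.8 (V_new/V_old).
Step 3:
                  B         E         M         J
  Initial    0.2379   0.02305     8.342   0.01774
  Change    0.00329 -0.006581 -0.006581  -0.00329
  Equil      0.2412   0.01647     8.336   0.01445
  solve Keq expr → x = -0.00329; check Q = 0.00113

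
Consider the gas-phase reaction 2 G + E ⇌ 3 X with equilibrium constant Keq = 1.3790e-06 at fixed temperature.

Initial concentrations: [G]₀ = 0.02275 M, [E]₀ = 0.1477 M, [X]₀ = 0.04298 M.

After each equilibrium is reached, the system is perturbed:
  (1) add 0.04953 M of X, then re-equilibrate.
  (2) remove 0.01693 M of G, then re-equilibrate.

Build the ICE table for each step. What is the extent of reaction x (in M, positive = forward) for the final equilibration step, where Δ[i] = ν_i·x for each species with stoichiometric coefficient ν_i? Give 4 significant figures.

Q₀ = 1.039 vs Keq = 1.3790e-06 ⇒ Q>K, reverse
Step 1:
                    G           E           X
  init        0.02275      0.1477     0.04298
  Δ            0.0281     0.01405    -0.04215
  eq          0.05085      0.1617  8.3238e-04
  solve Keq expr → x = -0.01405; check Q = 1.3790e-06
Then add 0.04953 M of X.
Step 2:
                    G           E           X
  init        0.05085      0.1617     0.05036
  Δ           0.03278     0.01639    -0.04916
  eq          0.08362      0.1781    0.001198
  solve Keq expr → x = -0.01639; check Q = 1.3790e-06
Then remove 0.01693 M of G.
Step 3:
                    G           E           X
  init        0.06669      0.1781    0.001198
  Δ        1.1094e-04  5.5469e-05 -1.6641e-04
  eq          0.06681      0.1782    0.001031
  solve Keq expr → x = -5.5469e-05; check Q = 1.3790e-06

x = -5.5469e-05 M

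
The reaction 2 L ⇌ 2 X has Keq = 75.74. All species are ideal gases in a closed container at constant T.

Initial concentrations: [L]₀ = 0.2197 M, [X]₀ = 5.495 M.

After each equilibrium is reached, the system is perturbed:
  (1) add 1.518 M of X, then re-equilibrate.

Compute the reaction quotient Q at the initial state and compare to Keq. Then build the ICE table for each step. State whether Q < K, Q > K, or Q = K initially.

Q₀ = 625.6; Q > K (proceeds reverse)

Q₀ = 625.6 vs Keq = 75.74 ⇒ Q>K, reverse
Step 1:
                  L         X
  I          0.2197     5.495
  C          0.3693   -0.3693
  E           0.589     5.126
  solve Keq expr → x = -0.1846; check Q = 75.74
Then add 1.518 M of X.
Step 2:
                  L         X
  I           0.589     6.644
  C          0.1564   -0.1564
  E          0.7454     6.487
  solve Keq expr → x = -0.07822; check Q = 75.74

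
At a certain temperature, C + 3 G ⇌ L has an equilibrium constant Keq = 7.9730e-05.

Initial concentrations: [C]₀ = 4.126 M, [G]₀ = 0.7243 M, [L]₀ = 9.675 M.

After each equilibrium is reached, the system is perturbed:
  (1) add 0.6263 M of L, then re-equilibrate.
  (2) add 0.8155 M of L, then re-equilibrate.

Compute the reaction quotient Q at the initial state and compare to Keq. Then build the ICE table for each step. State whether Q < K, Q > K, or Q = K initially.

Q₀ = 6.171; Q > K (proceeds reverse)

Q₀ = 6.171 vs Keq = 7.9730e-05 ⇒ Q>K, reverse
Step 1:
                    C           G           L
  Initial       4.126      0.7243       9.675
  Change        5.572       16.72      -5.572
  Equil         9.698       17.44       4.103
  solve Keq expr → x = -5.572; check Q = 7.9730e-05
Then add 0.6263 M of L.
Step 2:
                    C           G           L
  Initial       9.698       17.44       4.729
  Change        0.172      0.5159      -0.172
  Equil          9.87       17.96       4.557
  solve Keq expr → x = -0.172; check Q = 7.9730e-05
Then add 0.8155 M of L.
Step 3:
                    C           G           L
  Initial        9.87       17.96       5.372
  Change       0.2103       0.631     -0.2103
  Equil         10.08       18.59       5.162
  solve Keq expr → x = -0.2103; check Q = 7.9730e-05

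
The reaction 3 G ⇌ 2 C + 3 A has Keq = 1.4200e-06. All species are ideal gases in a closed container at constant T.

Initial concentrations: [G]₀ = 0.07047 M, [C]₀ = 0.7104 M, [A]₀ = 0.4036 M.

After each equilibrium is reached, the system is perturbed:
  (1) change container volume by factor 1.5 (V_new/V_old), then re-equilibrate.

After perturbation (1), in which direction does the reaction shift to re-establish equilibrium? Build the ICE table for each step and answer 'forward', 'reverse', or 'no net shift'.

Q₀ = 94.81 vs Keq = 1.4200e-06 ⇒ Q>K, reverse
Step 1:
                    G           C           A
  Initial     0.07047      0.7104      0.4036
  Change       0.3947     -0.2631     -0.3947
  Equil        0.4651      0.4473    0.008939
  solve Keq expr → x = -0.1316; check Q = 1.4200e-06
Then change container volume by factor 1.5 (V_new/V_old).
Step 2:
                    G           C           A
  Initial      0.3101      0.2982    0.005959
  Change    -0.001784    0.001189    0.001784
  Equil        0.3083      0.2994    0.007743
  solve Keq expr → x = 5.9468e-04; check Q = 1.4200e-06

Direction: forward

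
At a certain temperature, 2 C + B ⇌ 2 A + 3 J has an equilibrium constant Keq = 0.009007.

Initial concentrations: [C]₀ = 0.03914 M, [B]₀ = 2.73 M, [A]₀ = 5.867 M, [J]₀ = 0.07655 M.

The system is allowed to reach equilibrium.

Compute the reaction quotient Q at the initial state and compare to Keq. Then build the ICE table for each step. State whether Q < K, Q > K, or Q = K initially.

Q₀ = 3.692; Q > K (proceeds reverse)

Q₀ = 3.692 vs Keq = 0.009007 ⇒ Q>K, reverse
Step 1:
                   C          B          A          J
  init       0.03914       2.73      5.867    0.07655
  Δ          0.03997    0.01999   -0.03997   -0.05996
  eq         0.07911       2.75      5.827    0.01659
  solve Keq expr → x = -0.01999; check Q = 0.009007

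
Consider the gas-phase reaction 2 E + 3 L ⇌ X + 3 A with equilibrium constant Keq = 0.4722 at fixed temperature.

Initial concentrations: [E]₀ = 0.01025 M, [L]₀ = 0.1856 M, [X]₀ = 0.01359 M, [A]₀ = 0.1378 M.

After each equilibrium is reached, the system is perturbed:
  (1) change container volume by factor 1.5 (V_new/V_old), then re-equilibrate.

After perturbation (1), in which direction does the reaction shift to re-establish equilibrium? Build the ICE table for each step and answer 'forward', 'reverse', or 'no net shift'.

Direction: reverse

Q₀ = 52.94 vs Keq = 0.4722 ⇒ Q>K, reverse
Step 1:
                    E           L           X           A
  init        0.01025      0.1856     0.01359      0.1378
  Δ           0.02014     0.03021    -0.01007    -0.03021
  eq          0.03039      0.2158     0.00352      0.1076
  solve Keq expr → x = -0.01007; check Q = 0.4722
Then change container volume by factor 1.5 (V_new/V_old).
Step 2:
                    E           L           X           A
  init        0.02026      0.1439    0.002347     0.07173
  Δ        9.4532e-04    0.001418 -4.7266e-04   -0.001418
  eq          0.02121      0.1453    0.001874     0.07031
  solve Keq expr → x = -4.7266e-04; check Q = 0.4722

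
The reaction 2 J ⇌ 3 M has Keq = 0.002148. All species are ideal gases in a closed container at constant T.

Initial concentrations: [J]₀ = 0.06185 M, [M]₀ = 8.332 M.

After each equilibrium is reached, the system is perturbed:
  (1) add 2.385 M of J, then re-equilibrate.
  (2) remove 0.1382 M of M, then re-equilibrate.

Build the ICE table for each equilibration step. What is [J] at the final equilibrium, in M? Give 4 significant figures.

Q₀ = 1.5121e+05 vs Keq = 0.002148 ⇒ Q>K, reverse
Step 1:
                  J         M
  Initial   0.06185     8.332
  Change      5.291    -7.937
  Equil       5.353    0.3948
  solve Keq expr → x = -2.646; check Q = 0.002148
Then add 2.385 M of J.
Step 2:
                  J         M
  Initial     7.738    0.3948
  Change   -0.07123    0.1068
  Equil       7.667    0.5017
  solve Keq expr → x = 0.03561; check Q = 0.002148
Then remove 0.1382 M of M.
Step 3:
                  J         M
  Initial     7.667    0.3635
  Change   -0.08952    0.1343
  Equil       7.578    0.4978
  solve Keq expr → x = 0.04476; check Q = 0.002148

[J]_eq = 7.578 M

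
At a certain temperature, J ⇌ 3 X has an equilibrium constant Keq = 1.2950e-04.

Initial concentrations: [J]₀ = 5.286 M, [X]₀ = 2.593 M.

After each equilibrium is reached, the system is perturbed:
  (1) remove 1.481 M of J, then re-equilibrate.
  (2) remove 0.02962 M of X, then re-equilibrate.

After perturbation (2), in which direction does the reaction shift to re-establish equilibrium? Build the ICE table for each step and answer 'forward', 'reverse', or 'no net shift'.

Direction: forward

Q₀ = 3.298 vs Keq = 1.2950e-04 ⇒ Q>K, reverse
Step 1:
                  J         X
  init        5.286     2.593
  Δ          0.8335      -2.5
  eq          6.119   0.09254
  solve Keq expr → x = -0.8335; check Q = 1.2950e-04
Then remove 1.481 M of J.
Step 2:
                  J         X
  init        4.638   0.09254
  Δ        0.002716 -0.008148
  eq          4.641   0.08439
  solve Keq expr → x = -0.002716; check Q = 1.2950e-04
Then remove 0.02962 M of X.
Step 3:
                  J         X
  init        4.641   0.05477
  Δ       -0.009853   0.02956
  eq          4.631   0.08433
  solve Keq expr → x = 0.009853; check Q = 1.2950e-04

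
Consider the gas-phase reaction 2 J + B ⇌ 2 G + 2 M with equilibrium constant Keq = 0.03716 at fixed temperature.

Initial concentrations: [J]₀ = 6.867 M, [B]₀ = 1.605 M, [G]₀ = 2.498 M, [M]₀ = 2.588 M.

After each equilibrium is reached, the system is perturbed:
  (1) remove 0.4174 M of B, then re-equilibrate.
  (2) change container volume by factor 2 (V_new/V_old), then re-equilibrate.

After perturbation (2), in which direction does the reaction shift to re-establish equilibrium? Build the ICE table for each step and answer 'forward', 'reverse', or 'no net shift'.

Direction: forward

Q₀ = 0.5522 vs Keq = 0.03716 ⇒ Q>K, reverse
Step 1:
                   J          B          G          M
  init         6.867      1.605      2.498      2.588
  Δ             1.05      0.525      -1.05      -1.05
  eq           7.917       2.13      1.448      1.538
  solve Keq expr → x = -0.525; check Q = 0.03716
Then remove 0.4174 M of B.
Step 2:
                   J          B          G          M
  init         7.917      1.713      1.448      1.538
  Δ          0.06642    0.03321   -0.06642   -0.06642
  eq           7.983      1.746      1.382      1.472
  solve Keq expr → x = -0.03321; check Q = 0.03716
Then change container volume by factor 2 (V_new/V_old).
Step 3:
                   J          B          G          M
  init         3.992     0.8729     0.6908     0.7358
  Δ          -0.1097   -0.05484     0.1097     0.1097
  eq           3.882      0.818     0.8005     0.8455
  solve Keq expr → x = 0.05484; check Q = 0.03716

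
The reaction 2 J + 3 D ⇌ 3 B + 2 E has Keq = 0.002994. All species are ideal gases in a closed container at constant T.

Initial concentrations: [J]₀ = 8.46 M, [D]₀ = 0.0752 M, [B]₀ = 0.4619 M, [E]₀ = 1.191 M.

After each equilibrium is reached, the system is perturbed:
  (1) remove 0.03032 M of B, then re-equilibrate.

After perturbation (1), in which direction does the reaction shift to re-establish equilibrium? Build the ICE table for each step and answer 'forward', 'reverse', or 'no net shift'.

Q₀ = 4.593 vs Keq = 0.002994 ⇒ Q>K, reverse
Step 1:
                   J          D          B          E
  init          8.46     0.0752     0.4619      1.191
  Δ           0.1737     0.2606    -0.2606    -0.1737
  eq           8.634     0.3358     0.2013      1.017
  solve Keq expr → x = -0.08685; check Q = 0.002994
Then remove 0.03032 M of B.
Step 2:
                   J          D          B          E
  init         8.634     0.3358      0.171      1.017
  Δ         -0.01195   -0.01792    0.01792    0.01195
  eq           8.622     0.3178     0.1889      1.029
  solve Keq expr → x = 0.005974; check Q = 0.002994

Direction: forward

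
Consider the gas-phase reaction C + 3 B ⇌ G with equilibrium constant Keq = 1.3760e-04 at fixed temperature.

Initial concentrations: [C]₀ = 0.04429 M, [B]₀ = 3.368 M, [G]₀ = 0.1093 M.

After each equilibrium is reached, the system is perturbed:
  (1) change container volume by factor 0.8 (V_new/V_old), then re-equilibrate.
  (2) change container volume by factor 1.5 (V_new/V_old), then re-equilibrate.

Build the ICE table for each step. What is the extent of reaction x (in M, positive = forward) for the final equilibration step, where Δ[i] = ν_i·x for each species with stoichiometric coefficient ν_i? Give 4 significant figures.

x = -0.001193 M

Q₀ = 0.06459 vs Keq = 1.3760e-04 ⇒ Q>K, reverse
Step 1:
                   C          B          G
  I          0.04429      3.368     0.1093
  C           0.1082     0.3247    -0.1082
  E           0.1525      3.693   0.001057
  solve Keq expr → x = -0.1082; check Q = 1.3760e-04
Then change container volume by factor 0.8 (V_new/V_old).
Step 2:
                   C          B          G
  I           0.1907      4.616   0.001321
  C        -0.001236  -0.003709   0.001236
  E           0.1894      4.612   0.002557
  solve Keq expr → x = 0.001236; check Q = 1.3760e-04
Then change container volume by factor 1.5 (V_new/V_old).
Step 3:
                   C          B          G
  I           0.1263      3.075   0.001705
  C         0.001193    0.00358  -0.001193
  E           0.1275      3.078 5.1171e-04
  solve Keq expr → x = -0.001193; check Q = 1.3760e-04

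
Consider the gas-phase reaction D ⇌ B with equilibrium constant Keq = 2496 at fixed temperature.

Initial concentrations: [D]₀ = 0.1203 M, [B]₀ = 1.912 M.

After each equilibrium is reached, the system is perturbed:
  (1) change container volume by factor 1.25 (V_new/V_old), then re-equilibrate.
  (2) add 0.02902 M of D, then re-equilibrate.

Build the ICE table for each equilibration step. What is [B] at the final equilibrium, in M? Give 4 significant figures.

[B]_eq = 1.654 M

Q₀ = 15.89 vs Keq = 2496 ⇒ Q<K, forward
Step 1:
                  D         B
  I          0.1203     1.912
  C         -0.1195    0.1195
  E       8.1390e-04     2.031
  solve Keq expr → x = 0.1195; check Q = 2496
Then change container volume by factor 1.25 (V_new/V_old).
Step 2:
                  D         B
  I       6.5112e-04     1.625
  C               0         0
  E       6.5112e-04     1.625
  solve Keq expr → x = 0; check Q = 2496
Then add 0.02902 M of D.
Step 3:
                  D         B
  I         0.02967     1.625
  C        -0.02901   0.02901
  E       6.6274e-04     1.654
  solve Keq expr → x = 0.02901; check Q = 2496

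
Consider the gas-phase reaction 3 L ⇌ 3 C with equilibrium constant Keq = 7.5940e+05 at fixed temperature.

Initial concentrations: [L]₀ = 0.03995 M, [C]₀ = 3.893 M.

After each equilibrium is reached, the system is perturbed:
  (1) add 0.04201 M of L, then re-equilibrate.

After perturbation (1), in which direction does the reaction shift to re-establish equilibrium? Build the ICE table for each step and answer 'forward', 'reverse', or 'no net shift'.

Q₀ = 9.2534e+05 vs Keq = 7.5940e+05 ⇒ Q>K, reverse
Step 1:
                   L          C
  I          0.03995      3.893
  C         0.002691  -0.002691
  E          0.04264       3.89
  solve Keq expr → x = -8.9700e-04; check Q = 7.5940e+05
Then add 0.04201 M of L.
Step 2:
                   L          C
  I          0.08465       3.89
  C         -0.04155    0.04155
  E           0.0431      3.932
  solve Keq expr → x = 0.01385; check Q = 7.5940e+05

Direction: forward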